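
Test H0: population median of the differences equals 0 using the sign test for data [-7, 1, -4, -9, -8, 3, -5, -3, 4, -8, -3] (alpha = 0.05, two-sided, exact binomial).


Step 1: Discard zero differences. Original n = 11; n_eff = number of nonzero differences = 11.
Nonzero differences (with sign): -7, +1, -4, -9, -8, +3, -5, -3, +4, -8, -3
Step 2: Count signs: positive = 3, negative = 8.
Step 3: Under H0: P(positive) = 0.5, so the number of positives S ~ Bin(11, 0.5).
Step 4: Two-sided exact p-value = sum of Bin(11,0.5) probabilities at or below the observed probability = 0.226562.
Step 5: alpha = 0.05. fail to reject H0.

n_eff = 11, pos = 3, neg = 8, p = 0.226562, fail to reject H0.


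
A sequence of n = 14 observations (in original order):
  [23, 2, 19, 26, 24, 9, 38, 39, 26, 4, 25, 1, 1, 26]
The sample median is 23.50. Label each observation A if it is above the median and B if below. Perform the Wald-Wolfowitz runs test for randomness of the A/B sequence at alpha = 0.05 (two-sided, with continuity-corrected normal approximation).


Step 1: Compute median = 23.50; label A = above, B = below.
Labels in order: BBBAABAAABABBA  (n_A = 7, n_B = 7)
Step 2: Count runs R = 8.
Step 3: Under H0 (random ordering), E[R] = 2*n_A*n_B/(n_A+n_B) + 1 = 2*7*7/14 + 1 = 8.0000.
        Var[R] = 2*n_A*n_B*(2*n_A*n_B - n_A - n_B) / ((n_A+n_B)^2 * (n_A+n_B-1)) = 8232/2548 = 3.2308.
        SD[R] = 1.7974.
Step 4: R = E[R], so z = 0 with no continuity correction.
Step 5: Two-sided p-value via normal approximation = 2*(1 - Phi(|z|)) = 1.000000.
Step 6: alpha = 0.05. fail to reject H0.

R = 8, z = 0.0000, p = 1.000000, fail to reject H0.


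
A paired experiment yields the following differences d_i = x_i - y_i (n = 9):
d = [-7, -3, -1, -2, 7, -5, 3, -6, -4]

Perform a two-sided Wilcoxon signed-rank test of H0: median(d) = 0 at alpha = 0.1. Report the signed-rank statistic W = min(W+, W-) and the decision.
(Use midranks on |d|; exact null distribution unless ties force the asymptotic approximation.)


Step 1: Drop any zero differences (none here) and take |d_i|.
|d| = [7, 3, 1, 2, 7, 5, 3, 6, 4]
Step 2: Midrank |d_i| (ties get averaged ranks).
ranks: |7|->8.5, |3|->3.5, |1|->1, |2|->2, |7|->8.5, |5|->6, |3|->3.5, |6|->7, |4|->5
Step 3: Attach original signs; sum ranks with positive sign and with negative sign.
W+ = 8.5 + 3.5 = 12
W- = 8.5 + 3.5 + 1 + 2 + 6 + 7 + 5 = 33
(Check: W+ + W- = 45 should equal n(n+1)/2 = 45.)
Step 4: Test statistic W = min(W+, W-) = 12.
Step 5: Ties in |d|, so use the tie-corrected normal approximation.
        E[W] = n(n+1)/4 = 9*10/4 = 22.5.
        Tie groups: |d|=3 (t=2), |d|=7 (t=2); sum(t^3 - t) = 12.
        Var[W] = n(n+1)(2n+1)/24 - sum(t^3-t)/48 = 1710/24 - 12/48 = 71.
        z = (W - E[W]) / sqrt(Var[W]) = (12 - 22.5) / 8.4261 = -1.2461.
        Two-sided p = 2*Phi(z) = 0.212720.
Step 6: alpha = 0.1. fail to reject H0.

W+ = 12, W- = 33, W = min = 12, p = 0.212720, fail to reject H0.


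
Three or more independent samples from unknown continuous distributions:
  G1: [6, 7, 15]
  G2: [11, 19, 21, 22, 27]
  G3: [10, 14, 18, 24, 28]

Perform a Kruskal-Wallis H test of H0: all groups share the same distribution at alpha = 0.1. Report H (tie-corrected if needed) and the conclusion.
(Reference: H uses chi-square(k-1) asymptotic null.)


Step 1: Combine all N = 13 observations and assign midranks.
sorted (value, group, rank): (6,G1,1), (7,G1,2), (10,G3,3), (11,G2,4), (14,G3,5), (15,G1,6), (18,G3,7), (19,G2,8), (21,G2,9), (22,G2,10), (24,G3,11), (27,G2,12), (28,G3,13)
Step 2: Sum ranks within each group.
R_1 = 9 (n_1 = 3)
R_2 = 43 (n_2 = 5)
R_3 = 39 (n_3 = 5)
Step 3: H = 12/(N(N+1)) * sum(R_i^2/n_i) - 3(N+1)
     = 12/(13*14) * (9^2/3 + 43^2/5 + 39^2/5) - 3*14
     = 0.065934 * 701 - 42
     = 4.219780.
Step 4: No ties, so H is used without correction.
Step 5: Under H0, H ~ chi^2(2); p-value = 0.121251.
Step 6: alpha = 0.1. fail to reject H0.

H = 4.2198, df = 2, p = 0.121251, fail to reject H0.


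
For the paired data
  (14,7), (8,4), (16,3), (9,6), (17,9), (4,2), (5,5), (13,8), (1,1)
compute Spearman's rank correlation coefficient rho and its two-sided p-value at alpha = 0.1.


Step 1: Rank x and y separately (midranks; no ties here).
rank(x): 14->7, 8->4, 16->8, 9->5, 17->9, 4->2, 5->3, 13->6, 1->1
rank(y): 7->7, 4->4, 3->3, 6->6, 9->9, 2->2, 5->5, 8->8, 1->1
Step 2: d_i = R_x(i) - R_y(i); compute d_i^2.
  (7-7)^2=0, (4-4)^2=0, (8-3)^2=25, (5-6)^2=1, (9-9)^2=0, (2-2)^2=0, (3-5)^2=4, (6-8)^2=4, (1-1)^2=0
sum(d^2) = 34.
Step 3: rho = 1 - 6*34 / (9*(9^2 - 1)) = 1 - 204/720 = 0.716667.
Step 4: Under H0, t = rho * sqrt((n-2)/(1-rho^2)) = 2.7188 ~ t(7).
Step 5: Two-sided p-value from the t-distribution with 7 df = 0.029818.
Step 6: alpha = 0.1. reject H0.

rho = 0.7167, p = 0.029818, reject H0 at alpha = 0.1.


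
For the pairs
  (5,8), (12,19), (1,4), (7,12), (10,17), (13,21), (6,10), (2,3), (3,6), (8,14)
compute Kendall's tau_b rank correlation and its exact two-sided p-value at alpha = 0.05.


Step 1: Enumerate the 45 unordered pairs (i,j) with i<j and classify each by sign(x_j-x_i) * sign(y_j-y_i).
  (1,2):dx=+7,dy=+11->C; (1,3):dx=-4,dy=-4->C; (1,4):dx=+2,dy=+4->C; (1,5):dx=+5,dy=+9->C
  (1,6):dx=+8,dy=+13->C; (1,7):dx=+1,dy=+2->C; (1,8):dx=-3,dy=-5->C; (1,9):dx=-2,dy=-2->C
  (1,10):dx=+3,dy=+6->C; (2,3):dx=-11,dy=-15->C; (2,4):dx=-5,dy=-7->C; (2,5):dx=-2,dy=-2->C
  (2,6):dx=+1,dy=+2->C; (2,7):dx=-6,dy=-9->C; (2,8):dx=-10,dy=-16->C; (2,9):dx=-9,dy=-13->C
  (2,10):dx=-4,dy=-5->C; (3,4):dx=+6,dy=+8->C; (3,5):dx=+9,dy=+13->C; (3,6):dx=+12,dy=+17->C
  (3,7):dx=+5,dy=+6->C; (3,8):dx=+1,dy=-1->D; (3,9):dx=+2,dy=+2->C; (3,10):dx=+7,dy=+10->C
  (4,5):dx=+3,dy=+5->C; (4,6):dx=+6,dy=+9->C; (4,7):dx=-1,dy=-2->C; (4,8):dx=-5,dy=-9->C
  (4,9):dx=-4,dy=-6->C; (4,10):dx=+1,dy=+2->C; (5,6):dx=+3,dy=+4->C; (5,7):dx=-4,dy=-7->C
  (5,8):dx=-8,dy=-14->C; (5,9):dx=-7,dy=-11->C; (5,10):dx=-2,dy=-3->C; (6,7):dx=-7,dy=-11->C
  (6,8):dx=-11,dy=-18->C; (6,9):dx=-10,dy=-15->C; (6,10):dx=-5,dy=-7->C; (7,8):dx=-4,dy=-7->C
  (7,9):dx=-3,dy=-4->C; (7,10):dx=+2,dy=+4->C; (8,9):dx=+1,dy=+3->C; (8,10):dx=+6,dy=+11->C
  (9,10):dx=+5,dy=+8->C
Step 2: C = 44, D = 1, total pairs = 45.
Step 3: tau = (C - D)/(n(n-1)/2) = (44 - 1)/45 = 0.955556.
Step 4: Exact two-sided p-value (enumerate n! = 3628800 permutations of y under H0): p = 0.000006.
Step 5: alpha = 0.05. reject H0.

tau_b = 0.9556 (C=44, D=1), p = 0.000006, reject H0.


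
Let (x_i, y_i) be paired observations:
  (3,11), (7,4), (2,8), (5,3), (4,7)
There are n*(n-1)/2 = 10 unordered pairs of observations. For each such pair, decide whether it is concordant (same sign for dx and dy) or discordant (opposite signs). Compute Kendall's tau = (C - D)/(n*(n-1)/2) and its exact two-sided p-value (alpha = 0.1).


Step 1: Enumerate the 10 unordered pairs (i,j) with i<j and classify each by sign(x_j-x_i) * sign(y_j-y_i).
  (1,2):dx=+4,dy=-7->D; (1,3):dx=-1,dy=-3->C; (1,4):dx=+2,dy=-8->D; (1,5):dx=+1,dy=-4->D
  (2,3):dx=-5,dy=+4->D; (2,4):dx=-2,dy=-1->C; (2,5):dx=-3,dy=+3->D; (3,4):dx=+3,dy=-5->D
  (3,5):dx=+2,dy=-1->D; (4,5):dx=-1,dy=+4->D
Step 2: C = 2, D = 8, total pairs = 10.
Step 3: tau = (C - D)/(n(n-1)/2) = (2 - 8)/10 = -0.600000.
Step 4: Exact two-sided p-value (enumerate n! = 120 permutations of y under H0): p = 0.233333.
Step 5: alpha = 0.1. fail to reject H0.

tau_b = -0.6000 (C=2, D=8), p = 0.233333, fail to reject H0.


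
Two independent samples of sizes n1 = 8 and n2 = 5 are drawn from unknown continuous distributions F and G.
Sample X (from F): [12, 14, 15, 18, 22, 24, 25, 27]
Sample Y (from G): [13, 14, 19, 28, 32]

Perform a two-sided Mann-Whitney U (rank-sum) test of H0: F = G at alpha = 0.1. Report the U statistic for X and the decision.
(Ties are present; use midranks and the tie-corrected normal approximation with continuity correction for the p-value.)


Step 1: Combine and sort all 13 observations; assign midranks.
sorted (value, group): (12,X), (13,Y), (14,X), (14,Y), (15,X), (18,X), (19,Y), (22,X), (24,X), (25,X), (27,X), (28,Y), (32,Y)
ranks: 12->1, 13->2, 14->3.5, 14->3.5, 15->5, 18->6, 19->7, 22->8, 24->9, 25->10, 27->11, 28->12, 32->13
Step 2: Rank sum for X: R1 = 1 + 3.5 + 5 + 6 + 8 + 9 + 10 + 11 = 53.5.
Step 3: U_X = R1 - n1(n1+1)/2 = 53.5 - 8*9/2 = 53.5 - 36 = 17.5.
       U_Y = n1*n2 - U_X = 40 - 17.5 = 22.5.
Step 4: Ties are present, so use the tie-corrected normal approximation (with continuity correction) for the p-value.
Step 5: p-value = 0.769390; compare to alpha = 0.1. fail to reject H0.

U_X = 17.5, p = 0.769390, fail to reject H0 at alpha = 0.1.


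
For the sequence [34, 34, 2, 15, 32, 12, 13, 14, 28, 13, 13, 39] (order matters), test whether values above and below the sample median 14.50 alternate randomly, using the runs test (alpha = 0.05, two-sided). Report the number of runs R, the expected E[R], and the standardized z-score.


Step 1: Compute median = 14.50; label A = above, B = below.
Labels in order: AABAABBBABBA  (n_A = 6, n_B = 6)
Step 2: Count runs R = 7.
Step 3: Under H0 (random ordering), E[R] = 2*n_A*n_B/(n_A+n_B) + 1 = 2*6*6/12 + 1 = 7.0000.
        Var[R] = 2*n_A*n_B*(2*n_A*n_B - n_A - n_B) / ((n_A+n_B)^2 * (n_A+n_B-1)) = 4320/1584 = 2.7273.
        SD[R] = 1.6514.
Step 4: R = E[R], so z = 0 with no continuity correction.
Step 5: Two-sided p-value via normal approximation = 2*(1 - Phi(|z|)) = 1.000000.
Step 6: alpha = 0.05. fail to reject H0.

R = 7, z = 0.0000, p = 1.000000, fail to reject H0.


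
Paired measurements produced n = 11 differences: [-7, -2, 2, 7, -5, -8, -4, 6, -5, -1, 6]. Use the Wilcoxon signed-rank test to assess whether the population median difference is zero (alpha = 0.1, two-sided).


Step 1: Drop any zero differences (none here) and take |d_i|.
|d| = [7, 2, 2, 7, 5, 8, 4, 6, 5, 1, 6]
Step 2: Midrank |d_i| (ties get averaged ranks).
ranks: |7|->9.5, |2|->2.5, |2|->2.5, |7|->9.5, |5|->5.5, |8|->11, |4|->4, |6|->7.5, |5|->5.5, |1|->1, |6|->7.5
Step 3: Attach original signs; sum ranks with positive sign and with negative sign.
W+ = 2.5 + 9.5 + 7.5 + 7.5 = 27
W- = 9.5 + 2.5 + 5.5 + 11 + 4 + 5.5 + 1 = 39
(Check: W+ + W- = 66 should equal n(n+1)/2 = 66.)
Step 4: Test statistic W = min(W+, W-) = 27.
Step 5: Ties in |d|, so use the tie-corrected normal approximation.
        E[W] = n(n+1)/4 = 11*12/4 = 33.
        Tie groups: |d|=2 (t=2), |d|=5 (t=2), |d|=6 (t=2), |d|=7 (t=2); sum(t^3 - t) = 24.
        Var[W] = n(n+1)(2n+1)/24 - sum(t^3-t)/48 = 3036/24 - 24/48 = 126.
        z = (W - E[W]) / sqrt(Var[W]) = (27 - 33) / 11.2250 = -0.5345.
        Two-sided p = 2*Phi(z) = 0.592980.
Step 6: alpha = 0.1. fail to reject H0.

W+ = 27, W- = 39, W = min = 27, p = 0.592980, fail to reject H0.


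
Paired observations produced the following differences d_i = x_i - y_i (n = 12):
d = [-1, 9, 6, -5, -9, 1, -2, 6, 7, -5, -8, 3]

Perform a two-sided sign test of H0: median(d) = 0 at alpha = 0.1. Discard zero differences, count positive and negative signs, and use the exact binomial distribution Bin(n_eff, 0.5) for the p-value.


Step 1: Discard zero differences. Original n = 12; n_eff = number of nonzero differences = 12.
Nonzero differences (with sign): -1, +9, +6, -5, -9, +1, -2, +6, +7, -5, -8, +3
Step 2: Count signs: positive = 6, negative = 6.
Step 3: Under H0: P(positive) = 0.5, so the number of positives S ~ Bin(12, 0.5).
Step 4: Two-sided exact p-value = sum of Bin(12,0.5) probabilities at or below the observed probability = 1.000000.
Step 5: alpha = 0.1. fail to reject H0.

n_eff = 12, pos = 6, neg = 6, p = 1.000000, fail to reject H0.


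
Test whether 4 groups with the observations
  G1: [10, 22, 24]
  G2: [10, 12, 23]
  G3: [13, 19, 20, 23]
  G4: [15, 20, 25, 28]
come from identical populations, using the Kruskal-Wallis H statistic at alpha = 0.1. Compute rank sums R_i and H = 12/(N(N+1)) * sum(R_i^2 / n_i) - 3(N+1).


Step 1: Combine all N = 14 observations and assign midranks.
sorted (value, group, rank): (10,G1,1.5), (10,G2,1.5), (12,G2,3), (13,G3,4), (15,G4,5), (19,G3,6), (20,G3,7.5), (20,G4,7.5), (22,G1,9), (23,G2,10.5), (23,G3,10.5), (24,G1,12), (25,G4,13), (28,G4,14)
Step 2: Sum ranks within each group.
R_1 = 22.5 (n_1 = 3)
R_2 = 15 (n_2 = 3)
R_3 = 28 (n_3 = 4)
R_4 = 39.5 (n_4 = 4)
Step 3: H = 12/(N(N+1)) * sum(R_i^2/n_i) - 3(N+1)
     = 12/(14*15) * (22.5^2/3 + 15^2/3 + 28^2/4 + 39.5^2/4) - 3*15
     = 0.057143 * 829.812 - 45
     = 2.417857.
Step 4: Ties present; correction factor C = 1 - 18/(14^3 - 14) = 0.993407. Corrected H = 2.417857 / 0.993407 = 2.433905.
Step 5: Under H0, H ~ chi^2(3); p-value = 0.487354.
Step 6: alpha = 0.1. fail to reject H0.

H = 2.4339, df = 3, p = 0.487354, fail to reject H0.


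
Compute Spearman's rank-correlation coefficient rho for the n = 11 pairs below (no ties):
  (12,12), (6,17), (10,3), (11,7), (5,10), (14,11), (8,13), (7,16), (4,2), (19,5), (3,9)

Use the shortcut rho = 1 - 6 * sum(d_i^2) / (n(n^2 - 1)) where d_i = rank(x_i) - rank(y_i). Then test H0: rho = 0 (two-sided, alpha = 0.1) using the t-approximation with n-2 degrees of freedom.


Step 1: Rank x and y separately (midranks; no ties here).
rank(x): 12->9, 6->4, 10->7, 11->8, 5->3, 14->10, 8->6, 7->5, 4->2, 19->11, 3->1
rank(y): 12->8, 17->11, 3->2, 7->4, 10->6, 11->7, 13->9, 16->10, 2->1, 5->3, 9->5
Step 2: d_i = R_x(i) - R_y(i); compute d_i^2.
  (9-8)^2=1, (4-11)^2=49, (7-2)^2=25, (8-4)^2=16, (3-6)^2=9, (10-7)^2=9, (6-9)^2=9, (5-10)^2=25, (2-1)^2=1, (11-3)^2=64, (1-5)^2=16
sum(d^2) = 224.
Step 3: rho = 1 - 6*224 / (11*(11^2 - 1)) = 1 - 1344/1320 = -0.018182.
Step 4: Under H0, t = rho * sqrt((n-2)/(1-rho^2)) = -0.0546 ~ t(9).
Step 5: Two-sided p-value from the t-distribution with 9 df = 0.957685.
Step 6: alpha = 0.1. fail to reject H0.

rho = -0.0182, p = 0.957685, fail to reject H0 at alpha = 0.1.


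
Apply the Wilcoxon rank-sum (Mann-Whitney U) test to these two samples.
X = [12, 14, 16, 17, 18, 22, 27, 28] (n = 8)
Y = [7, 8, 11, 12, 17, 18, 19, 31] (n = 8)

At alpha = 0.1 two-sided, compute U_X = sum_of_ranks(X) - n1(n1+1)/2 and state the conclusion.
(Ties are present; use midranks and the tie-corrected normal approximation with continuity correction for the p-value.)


Step 1: Combine and sort all 16 observations; assign midranks.
sorted (value, group): (7,Y), (8,Y), (11,Y), (12,X), (12,Y), (14,X), (16,X), (17,X), (17,Y), (18,X), (18,Y), (19,Y), (22,X), (27,X), (28,X), (31,Y)
ranks: 7->1, 8->2, 11->3, 12->4.5, 12->4.5, 14->6, 16->7, 17->8.5, 17->8.5, 18->10.5, 18->10.5, 19->12, 22->13, 27->14, 28->15, 31->16
Step 2: Rank sum for X: R1 = 4.5 + 6 + 7 + 8.5 + 10.5 + 13 + 14 + 15 = 78.5.
Step 3: U_X = R1 - n1(n1+1)/2 = 78.5 - 8*9/2 = 78.5 - 36 = 42.5.
       U_Y = n1*n2 - U_X = 64 - 42.5 = 21.5.
Step 4: Ties are present, so use the tie-corrected normal approximation (with continuity correction) for the p-value.
Step 5: p-value = 0.292554; compare to alpha = 0.1. fail to reject H0.

U_X = 42.5, p = 0.292554, fail to reject H0 at alpha = 0.1.


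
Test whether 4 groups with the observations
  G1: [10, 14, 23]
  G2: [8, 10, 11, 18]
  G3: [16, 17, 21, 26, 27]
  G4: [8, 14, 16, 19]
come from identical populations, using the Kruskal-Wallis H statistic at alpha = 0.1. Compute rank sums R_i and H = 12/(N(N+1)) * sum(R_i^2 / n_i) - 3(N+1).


Step 1: Combine all N = 16 observations and assign midranks.
sorted (value, group, rank): (8,G2,1.5), (8,G4,1.5), (10,G1,3.5), (10,G2,3.5), (11,G2,5), (14,G1,6.5), (14,G4,6.5), (16,G3,8.5), (16,G4,8.5), (17,G3,10), (18,G2,11), (19,G4,12), (21,G3,13), (23,G1,14), (26,G3,15), (27,G3,16)
Step 2: Sum ranks within each group.
R_1 = 24 (n_1 = 3)
R_2 = 21 (n_2 = 4)
R_3 = 62.5 (n_3 = 5)
R_4 = 28.5 (n_4 = 4)
Step 3: H = 12/(N(N+1)) * sum(R_i^2/n_i) - 3(N+1)
     = 12/(16*17) * (24^2/3 + 21^2/4 + 62.5^2/5 + 28.5^2/4) - 3*17
     = 0.044118 * 1286.56 - 51
     = 5.760110.
Step 4: Ties present; correction factor C = 1 - 24/(16^3 - 16) = 0.994118. Corrected H = 5.760110 / 0.994118 = 5.794194.
Step 5: Under H0, H ~ chi^2(3); p-value = 0.122064.
Step 6: alpha = 0.1. fail to reject H0.

H = 5.7942, df = 3, p = 0.122064, fail to reject H0.


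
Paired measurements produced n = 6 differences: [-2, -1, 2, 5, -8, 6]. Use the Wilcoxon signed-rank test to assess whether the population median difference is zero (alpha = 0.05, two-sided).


Step 1: Drop any zero differences (none here) and take |d_i|.
|d| = [2, 1, 2, 5, 8, 6]
Step 2: Midrank |d_i| (ties get averaged ranks).
ranks: |2|->2.5, |1|->1, |2|->2.5, |5|->4, |8|->6, |6|->5
Step 3: Attach original signs; sum ranks with positive sign and with negative sign.
W+ = 2.5 + 4 + 5 = 11.5
W- = 2.5 + 1 + 6 = 9.5
(Check: W+ + W- = 21 should equal n(n+1)/2 = 21.)
Step 4: Test statistic W = min(W+, W-) = 9.5.
Step 5: Ties in |d|, so use the tie-corrected normal approximation.
        E[W] = n(n+1)/4 = 6*7/4 = 10.5.
        Tie groups: |d|=2 (t=2); sum(t^3 - t) = 6.
        Var[W] = n(n+1)(2n+1)/24 - sum(t^3-t)/48 = 546/24 - 6/48 = 22.625.
        z = (W - E[W]) / sqrt(Var[W]) = (9.5 - 10.5) / 4.7566 = -0.2102.
        Two-sided p = 2*Phi(z) = 0.833484.
Step 6: alpha = 0.05. fail to reject H0.

W+ = 11.5, W- = 9.5, W = min = 9.5, p = 0.833484, fail to reject H0.


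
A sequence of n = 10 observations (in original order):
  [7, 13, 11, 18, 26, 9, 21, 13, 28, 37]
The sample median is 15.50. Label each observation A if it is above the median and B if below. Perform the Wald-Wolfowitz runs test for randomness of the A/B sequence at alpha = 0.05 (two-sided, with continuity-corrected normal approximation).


Step 1: Compute median = 15.50; label A = above, B = below.
Labels in order: BBBAABABAA  (n_A = 5, n_B = 5)
Step 2: Count runs R = 6.
Step 3: Under H0 (random ordering), E[R] = 2*n_A*n_B/(n_A+n_B) + 1 = 2*5*5/10 + 1 = 6.0000.
        Var[R] = 2*n_A*n_B*(2*n_A*n_B - n_A - n_B) / ((n_A+n_B)^2 * (n_A+n_B-1)) = 2000/900 = 2.2222.
        SD[R] = 1.4907.
Step 4: R = E[R], so z = 0 with no continuity correction.
Step 5: Two-sided p-value via normal approximation = 2*(1 - Phi(|z|)) = 1.000000.
Step 6: alpha = 0.05. fail to reject H0.

R = 6, z = 0.0000, p = 1.000000, fail to reject H0.


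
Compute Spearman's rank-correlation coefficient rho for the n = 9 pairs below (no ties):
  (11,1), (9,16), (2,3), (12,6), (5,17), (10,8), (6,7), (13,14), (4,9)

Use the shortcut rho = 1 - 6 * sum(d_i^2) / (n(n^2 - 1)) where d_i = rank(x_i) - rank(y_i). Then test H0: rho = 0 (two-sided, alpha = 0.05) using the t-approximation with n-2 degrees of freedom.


Step 1: Rank x and y separately (midranks; no ties here).
rank(x): 11->7, 9->5, 2->1, 12->8, 5->3, 10->6, 6->4, 13->9, 4->2
rank(y): 1->1, 16->8, 3->2, 6->3, 17->9, 8->5, 7->4, 14->7, 9->6
Step 2: d_i = R_x(i) - R_y(i); compute d_i^2.
  (7-1)^2=36, (5-8)^2=9, (1-2)^2=1, (8-3)^2=25, (3-9)^2=36, (6-5)^2=1, (4-4)^2=0, (9-7)^2=4, (2-6)^2=16
sum(d^2) = 128.
Step 3: rho = 1 - 6*128 / (9*(9^2 - 1)) = 1 - 768/720 = -0.066667.
Step 4: Under H0, t = rho * sqrt((n-2)/(1-rho^2)) = -0.1768 ~ t(7).
Step 5: Two-sided p-value from the t-distribution with 7 df = 0.864690.
Step 6: alpha = 0.05. fail to reject H0.

rho = -0.0667, p = 0.864690, fail to reject H0 at alpha = 0.05.


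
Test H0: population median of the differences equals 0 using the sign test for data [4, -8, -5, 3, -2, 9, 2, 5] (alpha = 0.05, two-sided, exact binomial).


Step 1: Discard zero differences. Original n = 8; n_eff = number of nonzero differences = 8.
Nonzero differences (with sign): +4, -8, -5, +3, -2, +9, +2, +5
Step 2: Count signs: positive = 5, negative = 3.
Step 3: Under H0: P(positive) = 0.5, so the number of positives S ~ Bin(8, 0.5).
Step 4: Two-sided exact p-value = sum of Bin(8,0.5) probabilities at or below the observed probability = 0.726562.
Step 5: alpha = 0.05. fail to reject H0.

n_eff = 8, pos = 5, neg = 3, p = 0.726562, fail to reject H0.


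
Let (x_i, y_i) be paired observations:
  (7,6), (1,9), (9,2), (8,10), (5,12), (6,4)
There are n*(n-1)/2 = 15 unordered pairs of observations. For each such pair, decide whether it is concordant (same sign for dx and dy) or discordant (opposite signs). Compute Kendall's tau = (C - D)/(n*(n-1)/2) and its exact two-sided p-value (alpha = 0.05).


Step 1: Enumerate the 15 unordered pairs (i,j) with i<j and classify each by sign(x_j-x_i) * sign(y_j-y_i).
  (1,2):dx=-6,dy=+3->D; (1,3):dx=+2,dy=-4->D; (1,4):dx=+1,dy=+4->C; (1,5):dx=-2,dy=+6->D
  (1,6):dx=-1,dy=-2->C; (2,3):dx=+8,dy=-7->D; (2,4):dx=+7,dy=+1->C; (2,5):dx=+4,dy=+3->C
  (2,6):dx=+5,dy=-5->D; (3,4):dx=-1,dy=+8->D; (3,5):dx=-4,dy=+10->D; (3,6):dx=-3,dy=+2->D
  (4,5):dx=-3,dy=+2->D; (4,6):dx=-2,dy=-6->C; (5,6):dx=+1,dy=-8->D
Step 2: C = 5, D = 10, total pairs = 15.
Step 3: tau = (C - D)/(n(n-1)/2) = (5 - 10)/15 = -0.333333.
Step 4: Exact two-sided p-value (enumerate n! = 720 permutations of y under H0): p = 0.469444.
Step 5: alpha = 0.05. fail to reject H0.

tau_b = -0.3333 (C=5, D=10), p = 0.469444, fail to reject H0.


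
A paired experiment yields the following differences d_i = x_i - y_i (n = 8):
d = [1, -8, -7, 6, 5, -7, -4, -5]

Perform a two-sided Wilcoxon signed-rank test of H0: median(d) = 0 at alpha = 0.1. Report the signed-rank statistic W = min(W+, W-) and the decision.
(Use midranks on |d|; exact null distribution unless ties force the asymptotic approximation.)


Step 1: Drop any zero differences (none here) and take |d_i|.
|d| = [1, 8, 7, 6, 5, 7, 4, 5]
Step 2: Midrank |d_i| (ties get averaged ranks).
ranks: |1|->1, |8|->8, |7|->6.5, |6|->5, |5|->3.5, |7|->6.5, |4|->2, |5|->3.5
Step 3: Attach original signs; sum ranks with positive sign and with negative sign.
W+ = 1 + 5 + 3.5 = 9.5
W- = 8 + 6.5 + 6.5 + 2 + 3.5 = 26.5
(Check: W+ + W- = 36 should equal n(n+1)/2 = 36.)
Step 4: Test statistic W = min(W+, W-) = 9.5.
Step 5: Ties in |d|, so use the tie-corrected normal approximation.
        E[W] = n(n+1)/4 = 8*9/4 = 18.
        Tie groups: |d|=5 (t=2), |d|=7 (t=2); sum(t^3 - t) = 12.
        Var[W] = n(n+1)(2n+1)/24 - sum(t^3-t)/48 = 1224/24 - 12/48 = 50.75.
        z = (W - E[W]) / sqrt(Var[W]) = (9.5 - 18) / 7.1239 = -1.1932.
        Two-sided p = 2*Phi(z) = 0.232804.
Step 6: alpha = 0.1. fail to reject H0.

W+ = 9.5, W- = 26.5, W = min = 9.5, p = 0.232804, fail to reject H0.


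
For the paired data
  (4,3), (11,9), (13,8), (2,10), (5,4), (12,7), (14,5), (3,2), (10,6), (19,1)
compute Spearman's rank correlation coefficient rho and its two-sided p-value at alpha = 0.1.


Step 1: Rank x and y separately (midranks; no ties here).
rank(x): 4->3, 11->6, 13->8, 2->1, 5->4, 12->7, 14->9, 3->2, 10->5, 19->10
rank(y): 3->3, 9->9, 8->8, 10->10, 4->4, 7->7, 5->5, 2->2, 6->6, 1->1
Step 2: d_i = R_x(i) - R_y(i); compute d_i^2.
  (3-3)^2=0, (6-9)^2=9, (8-8)^2=0, (1-10)^2=81, (4-4)^2=0, (7-7)^2=0, (9-5)^2=16, (2-2)^2=0, (5-6)^2=1, (10-1)^2=81
sum(d^2) = 188.
Step 3: rho = 1 - 6*188 / (10*(10^2 - 1)) = 1 - 1128/990 = -0.139394.
Step 4: Under H0, t = rho * sqrt((n-2)/(1-rho^2)) = -0.3982 ~ t(8).
Step 5: Two-sided p-value from the t-distribution with 8 df = 0.700932.
Step 6: alpha = 0.1. fail to reject H0.

rho = -0.1394, p = 0.700932, fail to reject H0 at alpha = 0.1.


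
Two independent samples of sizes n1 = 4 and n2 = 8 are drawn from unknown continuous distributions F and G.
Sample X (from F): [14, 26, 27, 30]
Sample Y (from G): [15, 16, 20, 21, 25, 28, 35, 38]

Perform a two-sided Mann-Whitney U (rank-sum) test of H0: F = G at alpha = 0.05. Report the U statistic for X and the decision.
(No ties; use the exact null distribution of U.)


Step 1: Combine and sort all 12 observations; assign midranks.
sorted (value, group): (14,X), (15,Y), (16,Y), (20,Y), (21,Y), (25,Y), (26,X), (27,X), (28,Y), (30,X), (35,Y), (38,Y)
ranks: 14->1, 15->2, 16->3, 20->4, 21->5, 25->6, 26->7, 27->8, 28->9, 30->10, 35->11, 38->12
Step 2: Rank sum for X: R1 = 1 + 7 + 8 + 10 = 26.
Step 3: U_X = R1 - n1(n1+1)/2 = 26 - 4*5/2 = 26 - 10 = 16.
       U_Y = n1*n2 - U_X = 32 - 16 = 16.
Step 4: No ties, so the exact null distribution of U (based on enumerating the C(12,4) = 495 equally likely rank assignments) gives the two-sided p-value.
Step 5: p-value = 1.000000; compare to alpha = 0.05. fail to reject H0.

U_X = 16, p = 1.000000, fail to reject H0 at alpha = 0.05.


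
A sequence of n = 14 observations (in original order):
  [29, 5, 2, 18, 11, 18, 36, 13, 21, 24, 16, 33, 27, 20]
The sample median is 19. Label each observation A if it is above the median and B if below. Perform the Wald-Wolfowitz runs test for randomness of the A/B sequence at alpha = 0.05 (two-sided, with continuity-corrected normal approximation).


Step 1: Compute median = 19; label A = above, B = below.
Labels in order: ABBBBBABAABAAA  (n_A = 7, n_B = 7)
Step 2: Count runs R = 7.
Step 3: Under H0 (random ordering), E[R] = 2*n_A*n_B/(n_A+n_B) + 1 = 2*7*7/14 + 1 = 8.0000.
        Var[R] = 2*n_A*n_B*(2*n_A*n_B - n_A - n_B) / ((n_A+n_B)^2 * (n_A+n_B-1)) = 8232/2548 = 3.2308.
        SD[R] = 1.7974.
Step 4: Continuity-corrected z = (R + 0.5 - E[R]) / SD[R] = (7 + 0.5 - 8.0000) / 1.7974 = -0.2782.
Step 5: Two-sided p-value via normal approximation = 2*(1 - Phi(|z|)) = 0.780879.
Step 6: alpha = 0.05. fail to reject H0.

R = 7, z = -0.2782, p = 0.780879, fail to reject H0.


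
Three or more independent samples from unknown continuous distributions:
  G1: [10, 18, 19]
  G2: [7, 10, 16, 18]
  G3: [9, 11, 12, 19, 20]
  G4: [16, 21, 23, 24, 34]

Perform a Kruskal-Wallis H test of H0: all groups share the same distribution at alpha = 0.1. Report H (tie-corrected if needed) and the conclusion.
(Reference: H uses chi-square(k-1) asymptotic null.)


Step 1: Combine all N = 17 observations and assign midranks.
sorted (value, group, rank): (7,G2,1), (9,G3,2), (10,G1,3.5), (10,G2,3.5), (11,G3,5), (12,G3,6), (16,G2,7.5), (16,G4,7.5), (18,G1,9.5), (18,G2,9.5), (19,G1,11.5), (19,G3,11.5), (20,G3,13), (21,G4,14), (23,G4,15), (24,G4,16), (34,G4,17)
Step 2: Sum ranks within each group.
R_1 = 24.5 (n_1 = 3)
R_2 = 21.5 (n_2 = 4)
R_3 = 37.5 (n_3 = 5)
R_4 = 69.5 (n_4 = 5)
Step 3: H = 12/(N(N+1)) * sum(R_i^2/n_i) - 3(N+1)
     = 12/(17*18) * (24.5^2/3 + 21.5^2/4 + 37.5^2/5 + 69.5^2/5) - 3*18
     = 0.039216 * 1562.95 - 54
     = 7.291993.
Step 4: Ties present; correction factor C = 1 - 24/(17^3 - 17) = 0.995098. Corrected H = 7.291993 / 0.995098 = 7.327915.
Step 5: Under H0, H ~ chi^2(3); p-value = 0.062149.
Step 6: alpha = 0.1. reject H0.

H = 7.3279, df = 3, p = 0.062149, reject H0.


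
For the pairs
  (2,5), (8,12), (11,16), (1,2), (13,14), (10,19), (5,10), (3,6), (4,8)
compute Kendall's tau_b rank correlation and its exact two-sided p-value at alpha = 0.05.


Step 1: Enumerate the 36 unordered pairs (i,j) with i<j and classify each by sign(x_j-x_i) * sign(y_j-y_i).
  (1,2):dx=+6,dy=+7->C; (1,3):dx=+9,dy=+11->C; (1,4):dx=-1,dy=-3->C; (1,5):dx=+11,dy=+9->C
  (1,6):dx=+8,dy=+14->C; (1,7):dx=+3,dy=+5->C; (1,8):dx=+1,dy=+1->C; (1,9):dx=+2,dy=+3->C
  (2,3):dx=+3,dy=+4->C; (2,4):dx=-7,dy=-10->C; (2,5):dx=+5,dy=+2->C; (2,6):dx=+2,dy=+7->C
  (2,7):dx=-3,dy=-2->C; (2,8):dx=-5,dy=-6->C; (2,9):dx=-4,dy=-4->C; (3,4):dx=-10,dy=-14->C
  (3,5):dx=+2,dy=-2->D; (3,6):dx=-1,dy=+3->D; (3,7):dx=-6,dy=-6->C; (3,8):dx=-8,dy=-10->C
  (3,9):dx=-7,dy=-8->C; (4,5):dx=+12,dy=+12->C; (4,6):dx=+9,dy=+17->C; (4,7):dx=+4,dy=+8->C
  (4,8):dx=+2,dy=+4->C; (4,9):dx=+3,dy=+6->C; (5,6):dx=-3,dy=+5->D; (5,7):dx=-8,dy=-4->C
  (5,8):dx=-10,dy=-8->C; (5,9):dx=-9,dy=-6->C; (6,7):dx=-5,dy=-9->C; (6,8):dx=-7,dy=-13->C
  (6,9):dx=-6,dy=-11->C; (7,8):dx=-2,dy=-4->C; (7,9):dx=-1,dy=-2->C; (8,9):dx=+1,dy=+2->C
Step 2: C = 33, D = 3, total pairs = 36.
Step 3: tau = (C - D)/(n(n-1)/2) = (33 - 3)/36 = 0.833333.
Step 4: Exact two-sided p-value (enumerate n! = 362880 permutations of y under H0): p = 0.000854.
Step 5: alpha = 0.05. reject H0.

tau_b = 0.8333 (C=33, D=3), p = 0.000854, reject H0.


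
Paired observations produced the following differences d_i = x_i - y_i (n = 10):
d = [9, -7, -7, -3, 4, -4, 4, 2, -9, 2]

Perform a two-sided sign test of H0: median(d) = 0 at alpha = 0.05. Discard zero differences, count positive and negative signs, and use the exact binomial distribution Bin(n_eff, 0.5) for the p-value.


Step 1: Discard zero differences. Original n = 10; n_eff = number of nonzero differences = 10.
Nonzero differences (with sign): +9, -7, -7, -3, +4, -4, +4, +2, -9, +2
Step 2: Count signs: positive = 5, negative = 5.
Step 3: Under H0: P(positive) = 0.5, so the number of positives S ~ Bin(10, 0.5).
Step 4: Two-sided exact p-value = sum of Bin(10,0.5) probabilities at or below the observed probability = 1.000000.
Step 5: alpha = 0.05. fail to reject H0.

n_eff = 10, pos = 5, neg = 5, p = 1.000000, fail to reject H0.


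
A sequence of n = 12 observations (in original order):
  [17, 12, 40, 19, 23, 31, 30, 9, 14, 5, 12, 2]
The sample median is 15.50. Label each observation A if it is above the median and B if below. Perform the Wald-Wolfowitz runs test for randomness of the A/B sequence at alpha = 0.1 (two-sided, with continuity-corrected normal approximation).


Step 1: Compute median = 15.50; label A = above, B = below.
Labels in order: ABAAAAABBBBB  (n_A = 6, n_B = 6)
Step 2: Count runs R = 4.
Step 3: Under H0 (random ordering), E[R] = 2*n_A*n_B/(n_A+n_B) + 1 = 2*6*6/12 + 1 = 7.0000.
        Var[R] = 2*n_A*n_B*(2*n_A*n_B - n_A - n_B) / ((n_A+n_B)^2 * (n_A+n_B-1)) = 4320/1584 = 2.7273.
        SD[R] = 1.6514.
Step 4: Continuity-corrected z = (R + 0.5 - E[R]) / SD[R] = (4 + 0.5 - 7.0000) / 1.6514 = -1.5138.
Step 5: Two-sided p-value via normal approximation = 2*(1 - Phi(|z|)) = 0.130070.
Step 6: alpha = 0.1. fail to reject H0.

R = 4, z = -1.5138, p = 0.130070, fail to reject H0.


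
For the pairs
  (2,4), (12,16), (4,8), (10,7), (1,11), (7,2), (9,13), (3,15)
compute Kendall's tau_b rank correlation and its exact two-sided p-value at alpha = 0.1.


Step 1: Enumerate the 28 unordered pairs (i,j) with i<j and classify each by sign(x_j-x_i) * sign(y_j-y_i).
  (1,2):dx=+10,dy=+12->C; (1,3):dx=+2,dy=+4->C; (1,4):dx=+8,dy=+3->C; (1,5):dx=-1,dy=+7->D
  (1,6):dx=+5,dy=-2->D; (1,7):dx=+7,dy=+9->C; (1,8):dx=+1,dy=+11->C; (2,3):dx=-8,dy=-8->C
  (2,4):dx=-2,dy=-9->C; (2,5):dx=-11,dy=-5->C; (2,6):dx=-5,dy=-14->C; (2,7):dx=-3,dy=-3->C
  (2,8):dx=-9,dy=-1->C; (3,4):dx=+6,dy=-1->D; (3,5):dx=-3,dy=+3->D; (3,6):dx=+3,dy=-6->D
  (3,7):dx=+5,dy=+5->C; (3,8):dx=-1,dy=+7->D; (4,5):dx=-9,dy=+4->D; (4,6):dx=-3,dy=-5->C
  (4,7):dx=-1,dy=+6->D; (4,8):dx=-7,dy=+8->D; (5,6):dx=+6,dy=-9->D; (5,7):dx=+8,dy=+2->C
  (5,8):dx=+2,dy=+4->C; (6,7):dx=+2,dy=+11->C; (6,8):dx=-4,dy=+13->D; (7,8):dx=-6,dy=+2->D
Step 2: C = 16, D = 12, total pairs = 28.
Step 3: tau = (C - D)/(n(n-1)/2) = (16 - 12)/28 = 0.142857.
Step 4: Exact two-sided p-value (enumerate n! = 40320 permutations of y under H0): p = 0.719544.
Step 5: alpha = 0.1. fail to reject H0.

tau_b = 0.1429 (C=16, D=12), p = 0.719544, fail to reject H0.


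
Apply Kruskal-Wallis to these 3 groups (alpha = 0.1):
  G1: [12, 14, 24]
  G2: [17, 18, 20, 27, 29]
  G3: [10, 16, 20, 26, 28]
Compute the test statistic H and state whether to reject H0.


Step 1: Combine all N = 13 observations and assign midranks.
sorted (value, group, rank): (10,G3,1), (12,G1,2), (14,G1,3), (16,G3,4), (17,G2,5), (18,G2,6), (20,G2,7.5), (20,G3,7.5), (24,G1,9), (26,G3,10), (27,G2,11), (28,G3,12), (29,G2,13)
Step 2: Sum ranks within each group.
R_1 = 14 (n_1 = 3)
R_2 = 42.5 (n_2 = 5)
R_3 = 34.5 (n_3 = 5)
Step 3: H = 12/(N(N+1)) * sum(R_i^2/n_i) - 3(N+1)
     = 12/(13*14) * (14^2/3 + 42.5^2/5 + 34.5^2/5) - 3*14
     = 0.065934 * 664.633 - 42
     = 1.821978.
Step 4: Ties present; correction factor C = 1 - 6/(13^3 - 13) = 0.997253. Corrected H = 1.821978 / 0.997253 = 1.826997.
Step 5: Under H0, H ~ chi^2(2); p-value = 0.401118.
Step 6: alpha = 0.1. fail to reject H0.

H = 1.8270, df = 2, p = 0.401118, fail to reject H0.


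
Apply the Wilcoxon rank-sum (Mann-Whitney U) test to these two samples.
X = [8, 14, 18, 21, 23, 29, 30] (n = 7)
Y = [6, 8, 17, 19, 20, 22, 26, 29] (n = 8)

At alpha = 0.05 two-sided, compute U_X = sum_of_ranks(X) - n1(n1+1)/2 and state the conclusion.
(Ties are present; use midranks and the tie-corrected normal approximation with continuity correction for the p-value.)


Step 1: Combine and sort all 15 observations; assign midranks.
sorted (value, group): (6,Y), (8,X), (8,Y), (14,X), (17,Y), (18,X), (19,Y), (20,Y), (21,X), (22,Y), (23,X), (26,Y), (29,X), (29,Y), (30,X)
ranks: 6->1, 8->2.5, 8->2.5, 14->4, 17->5, 18->6, 19->7, 20->8, 21->9, 22->10, 23->11, 26->12, 29->13.5, 29->13.5, 30->15
Step 2: Rank sum for X: R1 = 2.5 + 4 + 6 + 9 + 11 + 13.5 + 15 = 61.
Step 3: U_X = R1 - n1(n1+1)/2 = 61 - 7*8/2 = 61 - 28 = 33.
       U_Y = n1*n2 - U_X = 56 - 33 = 23.
Step 4: Ties are present, so use the tie-corrected normal approximation (with continuity correction) for the p-value.
Step 5: p-value = 0.601875; compare to alpha = 0.05. fail to reject H0.

U_X = 33, p = 0.601875, fail to reject H0 at alpha = 0.05.


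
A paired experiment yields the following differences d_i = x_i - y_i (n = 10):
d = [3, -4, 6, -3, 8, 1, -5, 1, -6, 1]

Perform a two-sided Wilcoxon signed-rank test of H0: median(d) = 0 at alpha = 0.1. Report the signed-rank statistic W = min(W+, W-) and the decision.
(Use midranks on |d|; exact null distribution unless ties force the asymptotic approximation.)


Step 1: Drop any zero differences (none here) and take |d_i|.
|d| = [3, 4, 6, 3, 8, 1, 5, 1, 6, 1]
Step 2: Midrank |d_i| (ties get averaged ranks).
ranks: |3|->4.5, |4|->6, |6|->8.5, |3|->4.5, |8|->10, |1|->2, |5|->7, |1|->2, |6|->8.5, |1|->2
Step 3: Attach original signs; sum ranks with positive sign and with negative sign.
W+ = 4.5 + 8.5 + 10 + 2 + 2 + 2 = 29
W- = 6 + 4.5 + 7 + 8.5 = 26
(Check: W+ + W- = 55 should equal n(n+1)/2 = 55.)
Step 4: Test statistic W = min(W+, W-) = 26.
Step 5: Ties in |d|, so use the tie-corrected normal approximation.
        E[W] = n(n+1)/4 = 10*11/4 = 27.5.
        Tie groups: |d|=1 (t=3), |d|=3 (t=2), |d|=6 (t=2); sum(t^3 - t) = 36.
        Var[W] = n(n+1)(2n+1)/24 - sum(t^3-t)/48 = 2310/24 - 36/48 = 95.5.
        z = (W - E[W]) / sqrt(Var[W]) = (26 - 27.5) / 9.7724 = -0.1535.
        Two-sided p = 2*Phi(z) = 0.878009.
Step 6: alpha = 0.1. fail to reject H0.

W+ = 29, W- = 26, W = min = 26, p = 0.878009, fail to reject H0.


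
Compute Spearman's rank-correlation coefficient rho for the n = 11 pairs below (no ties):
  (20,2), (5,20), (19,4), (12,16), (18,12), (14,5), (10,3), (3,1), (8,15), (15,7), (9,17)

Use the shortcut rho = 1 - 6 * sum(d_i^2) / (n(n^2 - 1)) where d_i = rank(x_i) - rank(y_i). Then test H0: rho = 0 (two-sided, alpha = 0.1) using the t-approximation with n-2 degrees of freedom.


Step 1: Rank x and y separately (midranks; no ties here).
rank(x): 20->11, 5->2, 19->10, 12->6, 18->9, 14->7, 10->5, 3->1, 8->3, 15->8, 9->4
rank(y): 2->2, 20->11, 4->4, 16->9, 12->7, 5->5, 3->3, 1->1, 15->8, 7->6, 17->10
Step 2: d_i = R_x(i) - R_y(i); compute d_i^2.
  (11-2)^2=81, (2-11)^2=81, (10-4)^2=36, (6-9)^2=9, (9-7)^2=4, (7-5)^2=4, (5-3)^2=4, (1-1)^2=0, (3-8)^2=25, (8-6)^2=4, (4-10)^2=36
sum(d^2) = 284.
Step 3: rho = 1 - 6*284 / (11*(11^2 - 1)) = 1 - 1704/1320 = -0.290909.
Step 4: Under H0, t = rho * sqrt((n-2)/(1-rho^2)) = -0.9122 ~ t(9).
Step 5: Two-sided p-value from the t-distribution with 9 df = 0.385457.
Step 6: alpha = 0.1. fail to reject H0.

rho = -0.2909, p = 0.385457, fail to reject H0 at alpha = 0.1.


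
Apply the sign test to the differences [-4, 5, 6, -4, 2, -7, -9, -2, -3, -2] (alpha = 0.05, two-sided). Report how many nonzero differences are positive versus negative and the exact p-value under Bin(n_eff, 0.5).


Step 1: Discard zero differences. Original n = 10; n_eff = number of nonzero differences = 10.
Nonzero differences (with sign): -4, +5, +6, -4, +2, -7, -9, -2, -3, -2
Step 2: Count signs: positive = 3, negative = 7.
Step 3: Under H0: P(positive) = 0.5, so the number of positives S ~ Bin(10, 0.5).
Step 4: Two-sided exact p-value = sum of Bin(10,0.5) probabilities at or below the observed probability = 0.343750.
Step 5: alpha = 0.05. fail to reject H0.

n_eff = 10, pos = 3, neg = 7, p = 0.343750, fail to reject H0.


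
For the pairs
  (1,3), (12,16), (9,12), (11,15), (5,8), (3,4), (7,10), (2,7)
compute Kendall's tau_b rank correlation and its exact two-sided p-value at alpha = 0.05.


Step 1: Enumerate the 28 unordered pairs (i,j) with i<j and classify each by sign(x_j-x_i) * sign(y_j-y_i).
  (1,2):dx=+11,dy=+13->C; (1,3):dx=+8,dy=+9->C; (1,4):dx=+10,dy=+12->C; (1,5):dx=+4,dy=+5->C
  (1,6):dx=+2,dy=+1->C; (1,7):dx=+6,dy=+7->C; (1,8):dx=+1,dy=+4->C; (2,3):dx=-3,dy=-4->C
  (2,4):dx=-1,dy=-1->C; (2,5):dx=-7,dy=-8->C; (2,6):dx=-9,dy=-12->C; (2,7):dx=-5,dy=-6->C
  (2,8):dx=-10,dy=-9->C; (3,4):dx=+2,dy=+3->C; (3,5):dx=-4,dy=-4->C; (3,6):dx=-6,dy=-8->C
  (3,7):dx=-2,dy=-2->C; (3,8):dx=-7,dy=-5->C; (4,5):dx=-6,dy=-7->C; (4,6):dx=-8,dy=-11->C
  (4,7):dx=-4,dy=-5->C; (4,8):dx=-9,dy=-8->C; (5,6):dx=-2,dy=-4->C; (5,7):dx=+2,dy=+2->C
  (5,8):dx=-3,dy=-1->C; (6,7):dx=+4,dy=+6->C; (6,8):dx=-1,dy=+3->D; (7,8):dx=-5,dy=-3->C
Step 2: C = 27, D = 1, total pairs = 28.
Step 3: tau = (C - D)/(n(n-1)/2) = (27 - 1)/28 = 0.928571.
Step 4: Exact two-sided p-value (enumerate n! = 40320 permutations of y under H0): p = 0.000397.
Step 5: alpha = 0.05. reject H0.

tau_b = 0.9286 (C=27, D=1), p = 0.000397, reject H0.


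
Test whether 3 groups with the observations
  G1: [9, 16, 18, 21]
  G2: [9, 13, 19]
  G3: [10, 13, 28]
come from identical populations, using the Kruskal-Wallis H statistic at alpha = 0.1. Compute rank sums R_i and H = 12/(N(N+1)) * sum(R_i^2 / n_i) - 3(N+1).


Step 1: Combine all N = 10 observations and assign midranks.
sorted (value, group, rank): (9,G1,1.5), (9,G2,1.5), (10,G3,3), (13,G2,4.5), (13,G3,4.5), (16,G1,6), (18,G1,7), (19,G2,8), (21,G1,9), (28,G3,10)
Step 2: Sum ranks within each group.
R_1 = 23.5 (n_1 = 4)
R_2 = 14 (n_2 = 3)
R_3 = 17.5 (n_3 = 3)
Step 3: H = 12/(N(N+1)) * sum(R_i^2/n_i) - 3(N+1)
     = 12/(10*11) * (23.5^2/4 + 14^2/3 + 17.5^2/3) - 3*11
     = 0.109091 * 305.479 - 33
     = 0.325000.
Step 4: Ties present; correction factor C = 1 - 12/(10^3 - 10) = 0.987879. Corrected H = 0.325000 / 0.987879 = 0.328988.
Step 5: Under H0, H ~ chi^2(2); p-value = 0.848323.
Step 6: alpha = 0.1. fail to reject H0.

H = 0.3290, df = 2, p = 0.848323, fail to reject H0.


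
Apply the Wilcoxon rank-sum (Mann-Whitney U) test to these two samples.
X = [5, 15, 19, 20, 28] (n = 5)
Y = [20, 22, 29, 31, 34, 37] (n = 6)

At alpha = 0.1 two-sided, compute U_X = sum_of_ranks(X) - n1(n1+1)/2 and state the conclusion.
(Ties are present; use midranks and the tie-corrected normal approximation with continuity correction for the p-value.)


Step 1: Combine and sort all 11 observations; assign midranks.
sorted (value, group): (5,X), (15,X), (19,X), (20,X), (20,Y), (22,Y), (28,X), (29,Y), (31,Y), (34,Y), (37,Y)
ranks: 5->1, 15->2, 19->3, 20->4.5, 20->4.5, 22->6, 28->7, 29->8, 31->9, 34->10, 37->11
Step 2: Rank sum for X: R1 = 1 + 2 + 3 + 4.5 + 7 = 17.5.
Step 3: U_X = R1 - n1(n1+1)/2 = 17.5 - 5*6/2 = 17.5 - 15 = 2.5.
       U_Y = n1*n2 - U_X = 30 - 2.5 = 27.5.
Step 4: Ties are present, so use the tie-corrected normal approximation (with continuity correction) for the p-value.
Step 5: p-value = 0.028100; compare to alpha = 0.1. reject H0.

U_X = 2.5, p = 0.028100, reject H0 at alpha = 0.1.


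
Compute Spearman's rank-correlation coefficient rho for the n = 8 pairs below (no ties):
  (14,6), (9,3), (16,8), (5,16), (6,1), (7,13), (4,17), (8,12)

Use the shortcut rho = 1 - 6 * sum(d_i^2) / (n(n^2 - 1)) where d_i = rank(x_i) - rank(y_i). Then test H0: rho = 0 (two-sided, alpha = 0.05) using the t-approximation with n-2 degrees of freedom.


Step 1: Rank x and y separately (midranks; no ties here).
rank(x): 14->7, 9->6, 16->8, 5->2, 6->3, 7->4, 4->1, 8->5
rank(y): 6->3, 3->2, 8->4, 16->7, 1->1, 13->6, 17->8, 12->5
Step 2: d_i = R_x(i) - R_y(i); compute d_i^2.
  (7-3)^2=16, (6-2)^2=16, (8-4)^2=16, (2-7)^2=25, (3-1)^2=4, (4-6)^2=4, (1-8)^2=49, (5-5)^2=0
sum(d^2) = 130.
Step 3: rho = 1 - 6*130 / (8*(8^2 - 1)) = 1 - 780/504 = -0.547619.
Step 4: Under H0, t = rho * sqrt((n-2)/(1-rho^2)) = -1.6031 ~ t(6).
Step 5: Two-sided p-value from the t-distribution with 6 df = 0.160026.
Step 6: alpha = 0.05. fail to reject H0.

rho = -0.5476, p = 0.160026, fail to reject H0 at alpha = 0.05.


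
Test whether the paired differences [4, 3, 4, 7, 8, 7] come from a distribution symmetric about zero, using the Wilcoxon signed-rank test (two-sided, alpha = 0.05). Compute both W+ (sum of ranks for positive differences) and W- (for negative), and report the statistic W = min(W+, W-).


Step 1: Drop any zero differences (none here) and take |d_i|.
|d| = [4, 3, 4, 7, 8, 7]
Step 2: Midrank |d_i| (ties get averaged ranks).
ranks: |4|->2.5, |3|->1, |4|->2.5, |7|->4.5, |8|->6, |7|->4.5
Step 3: Attach original signs; sum ranks with positive sign and with negative sign.
W+ = 2.5 + 1 + 2.5 + 4.5 + 6 + 4.5 = 21
W- = 0 = 0
(Check: W+ + W- = 21 should equal n(n+1)/2 = 21.)
Step 4: Test statistic W = min(W+, W-) = 0.
Step 5: Ties in |d|, so use the tie-corrected normal approximation.
        E[W] = n(n+1)/4 = 6*7/4 = 10.5.
        Tie groups: |d|=4 (t=2), |d|=7 (t=2); sum(t^3 - t) = 12.
        Var[W] = n(n+1)(2n+1)/24 - sum(t^3-t)/48 = 546/24 - 12/48 = 22.5.
        z = (W - E[W]) / sqrt(Var[W]) = (0 - 10.5) / 4.7434 = -2.2136.
        Two-sided p = 2*Phi(z) = 0.026857.
Step 6: alpha = 0.05. reject H0.

W+ = 21, W- = 0, W = min = 0, p = 0.026857, reject H0.
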